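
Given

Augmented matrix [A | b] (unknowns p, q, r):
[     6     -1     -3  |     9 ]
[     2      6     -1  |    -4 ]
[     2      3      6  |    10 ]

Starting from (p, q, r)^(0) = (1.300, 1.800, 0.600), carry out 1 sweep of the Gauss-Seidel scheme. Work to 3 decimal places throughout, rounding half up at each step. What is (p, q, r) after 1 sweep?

(2.100, -1.267, 1.600)

Iteration 1:
  p = (9 - (-1)·1.800 - (-3)·0.600) / (6) = 2.100
  q = (-4 - (2)·2.100 - (-1)·0.600) / (6) = -1.267
  r = (10 - (2)·2.100 - (3)·-1.267) / (6) = 1.600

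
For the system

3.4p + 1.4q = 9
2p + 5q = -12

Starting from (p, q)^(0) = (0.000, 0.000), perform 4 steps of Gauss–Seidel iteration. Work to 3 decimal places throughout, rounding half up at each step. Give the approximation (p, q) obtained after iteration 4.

(4.344, -4.138)

Iteration 1:
  p = (9 - (1.4)·0.000) / (3.4) = 2.647
  q = (-12 - (2)·2.647) / (5) = -3.459
Iteration 2:
  p = (9 - (1.4)·-3.459) / (3.4) = 4.071
  q = (-12 - (2)·4.071) / (5) = -4.028
Iteration 3:
  p = (9 - (1.4)·-4.028) / (3.4) = 4.306
  q = (-12 - (2)·4.306) / (5) = -4.122
Iteration 4:
  p = (9 - (1.4)·-4.122) / (3.4) = 4.344
  q = (-12 - (2)·4.344) / (5) = -4.138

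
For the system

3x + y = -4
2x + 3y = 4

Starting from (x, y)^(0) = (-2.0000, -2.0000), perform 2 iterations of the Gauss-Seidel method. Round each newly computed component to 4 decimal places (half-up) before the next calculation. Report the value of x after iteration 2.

-1.9259

Iteration 1:
  x = (-4 - (1)·-2.0000) / (3) = -0.6667
  y = (4 - (2)·-0.6667) / (3) = 1.7778
Iteration 2:
  x = (-4 - (1)·1.7778) / (3) = -1.9259
  y = (4 - (2)·-1.9259) / (3) = 2.6173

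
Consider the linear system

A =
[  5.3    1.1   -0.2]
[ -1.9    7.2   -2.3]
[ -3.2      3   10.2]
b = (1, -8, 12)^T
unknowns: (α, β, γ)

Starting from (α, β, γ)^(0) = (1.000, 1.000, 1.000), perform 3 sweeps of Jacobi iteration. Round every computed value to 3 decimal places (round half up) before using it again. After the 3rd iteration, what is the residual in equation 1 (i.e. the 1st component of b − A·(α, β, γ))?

Iteration 1:
  α = (1 - (1.1)·1.000 - (-0.2)·1.000) / (5.3) = 0.019
  β = (-8 - (-1.9)·1.000 - (-2.3)·1.000) / (7.2) = -0.528
  γ = (12 - (-3.2)·1.000 - (3)·1.000) / (10.2) = 1.196
Iteration 2:
  α = (1 - (1.1)·-0.528 - (-0.2)·1.196) / (5.3) = 0.343
  β = (-8 - (-1.9)·0.019 - (-2.3)·1.196) / (7.2) = -0.724
  γ = (12 - (-3.2)·0.019 - (3)·-0.528) / (10.2) = 1.338
Iteration 3:
  α = (1 - (1.1)·-0.724 - (-0.2)·1.338) / (5.3) = 0.389
  β = (-8 - (-1.9)·0.343 - (-2.3)·1.338) / (7.2) = -0.593
  γ = (12 - (-3.2)·0.343 - (3)·-0.724) / (10.2) = 1.497
Residual b − A·x = (-0.110, 0.452, -0.246)

-0.110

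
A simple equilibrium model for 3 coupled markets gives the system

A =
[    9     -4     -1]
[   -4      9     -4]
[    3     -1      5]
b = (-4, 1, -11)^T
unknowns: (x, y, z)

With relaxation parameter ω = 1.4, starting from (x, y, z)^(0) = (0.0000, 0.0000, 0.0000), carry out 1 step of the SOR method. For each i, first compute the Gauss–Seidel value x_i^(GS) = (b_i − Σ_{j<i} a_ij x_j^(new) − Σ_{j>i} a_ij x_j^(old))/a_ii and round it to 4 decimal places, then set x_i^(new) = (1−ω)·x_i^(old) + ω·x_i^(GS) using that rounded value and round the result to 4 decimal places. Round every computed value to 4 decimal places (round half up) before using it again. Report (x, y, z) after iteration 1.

(-0.6222, -0.2316, -2.6222)

Iteration 1:
  x: GS value = (-4 - (-4)·0.0000 - (-1)·0.0000) / (9) = -0.4444;  x ← (1−ω)·0.0000 + ω·-0.4444 = -0.6222
  y: GS value = (1 - (-4)·-0.6222 - (-4)·0.0000) / (9) = -0.1654;  y ← (1−ω)·0.0000 + ω·-0.1654 = -0.2316
  z: GS value = (-11 - (3)·-0.6222 - (-1)·-0.2316) / (5) = -1.8730;  z ← (1−ω)·0.0000 + ω·-1.8730 = -2.6222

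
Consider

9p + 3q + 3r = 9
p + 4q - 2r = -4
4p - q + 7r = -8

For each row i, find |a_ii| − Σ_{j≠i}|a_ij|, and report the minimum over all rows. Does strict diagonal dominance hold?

1

row 1: |9| − (3+3) = 3
row 2: |4| − (1+2) = 1
row 3: |7| − (4+1) = 2
minimum over rows = 1 → strictly diagonally dominant (convergence guaranteed)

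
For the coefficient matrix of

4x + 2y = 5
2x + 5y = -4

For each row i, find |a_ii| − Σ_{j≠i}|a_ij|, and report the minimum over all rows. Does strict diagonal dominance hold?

row 1: |4| − (2) = 2
row 2: |5| − (2) = 3
minimum over rows = 2 → strictly diagonally dominant (convergence guaranteed)

2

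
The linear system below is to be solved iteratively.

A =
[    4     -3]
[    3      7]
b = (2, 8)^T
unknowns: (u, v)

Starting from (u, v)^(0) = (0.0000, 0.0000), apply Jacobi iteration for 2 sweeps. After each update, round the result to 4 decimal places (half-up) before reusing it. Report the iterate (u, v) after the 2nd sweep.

(1.3572, 0.9286)

Iteration 1:
  u = (2 - (-3)·0.0000) / (4) = 0.5000
  v = (8 - (3)·0.0000) / (7) = 1.1429
Iteration 2:
  u = (2 - (-3)·1.1429) / (4) = 1.3572
  v = (8 - (3)·0.5000) / (7) = 0.9286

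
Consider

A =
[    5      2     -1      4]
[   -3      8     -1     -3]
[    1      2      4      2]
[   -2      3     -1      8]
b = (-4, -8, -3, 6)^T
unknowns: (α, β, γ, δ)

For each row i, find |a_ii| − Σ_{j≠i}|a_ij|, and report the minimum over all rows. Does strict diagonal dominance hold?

-2

row 1: |5| − (2+1+4) = -2
row 2: |8| − (3+1+3) = 1
row 3: |4| − (1+2+2) = -1
row 4: |8| − (2+3+1) = 2
minimum over rows = -2 → not strictly diagonally dominant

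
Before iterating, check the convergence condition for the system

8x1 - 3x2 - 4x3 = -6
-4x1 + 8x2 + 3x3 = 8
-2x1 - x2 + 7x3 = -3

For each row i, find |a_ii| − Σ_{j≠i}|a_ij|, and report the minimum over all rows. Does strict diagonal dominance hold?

1

row 1: |8| − (3+4) = 1
row 2: |8| − (4+3) = 1
row 3: |7| − (2+1) = 4
minimum over rows = 1 → strictly diagonally dominant (convergence guaranteed)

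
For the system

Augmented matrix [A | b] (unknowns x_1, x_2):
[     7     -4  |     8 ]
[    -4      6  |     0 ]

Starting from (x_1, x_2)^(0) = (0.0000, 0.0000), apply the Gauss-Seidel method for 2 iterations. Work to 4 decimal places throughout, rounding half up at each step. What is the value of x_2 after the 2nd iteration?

1.0521

Iteration 1:
  x_1 = (8 - (-4)·0.0000) / (7) = 1.1429
  x_2 = (0 - (-4)·1.1429) / (6) = 0.7619
Iteration 2:
  x_1 = (8 - (-4)·0.7619) / (7) = 1.5782
  x_2 = (0 - (-4)·1.5782) / (6) = 1.0521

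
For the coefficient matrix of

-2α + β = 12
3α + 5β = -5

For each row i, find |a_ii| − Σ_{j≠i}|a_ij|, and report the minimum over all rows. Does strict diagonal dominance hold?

row 1: |-2| − (1) = 1
row 2: |5| − (3) = 2
minimum over rows = 1 → strictly diagonally dominant (convergence guaranteed)

1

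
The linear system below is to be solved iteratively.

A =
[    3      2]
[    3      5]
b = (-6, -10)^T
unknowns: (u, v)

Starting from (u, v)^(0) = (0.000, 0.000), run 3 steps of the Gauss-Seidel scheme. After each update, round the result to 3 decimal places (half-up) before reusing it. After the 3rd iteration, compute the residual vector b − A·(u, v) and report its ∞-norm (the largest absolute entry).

Iteration 1:
  u = (-6 - (2)·0.000) / (3) = -2.000
  v = (-10 - (3)·-2.000) / (5) = -0.800
Iteration 2:
  u = (-6 - (2)·-0.800) / (3) = -1.467
  v = (-10 - (3)·-1.467) / (5) = -1.120
Iteration 3:
  u = (-6 - (2)·-1.120) / (3) = -1.253
  v = (-10 - (3)·-1.253) / (5) = -1.248
Residual b − A·x = (0.255, -0.001); ∞-norm = 0.255

0.255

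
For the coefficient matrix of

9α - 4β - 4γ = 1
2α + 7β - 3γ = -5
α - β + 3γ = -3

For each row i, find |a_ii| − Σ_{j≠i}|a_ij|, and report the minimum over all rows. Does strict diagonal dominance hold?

1

row 1: |9| − (4+4) = 1
row 2: |7| − (2+3) = 2
row 3: |3| − (1+1) = 1
minimum over rows = 1 → strictly diagonally dominant (convergence guaranteed)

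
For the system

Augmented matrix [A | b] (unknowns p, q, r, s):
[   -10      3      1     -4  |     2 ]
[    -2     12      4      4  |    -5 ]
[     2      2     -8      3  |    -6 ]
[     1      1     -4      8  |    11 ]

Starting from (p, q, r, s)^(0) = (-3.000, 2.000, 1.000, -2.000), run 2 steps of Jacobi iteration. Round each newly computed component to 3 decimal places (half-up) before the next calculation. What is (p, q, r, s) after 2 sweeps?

(-1.200, -0.783, 1.679, 1.160)

Iteration 1:
  p = (2 - (3)·2.000 - (1)·1.000 - (-4)·-2.000) / (-10) = 1.300
  q = (-5 - (-2)·-3.000 - (4)·1.000 - (4)·-2.000) / (12) = -0.583
  r = (-6 - (2)·-3.000 - (2)·2.000 - (3)·-2.000) / (-8) = -0.250
  s = (11 - (1)·-3.000 - (1)·2.000 - (-4)·1.000) / (8) = 2.000
Iteration 2:
  p = (2 - (3)·-0.583 - (1)·-0.250 - (-4)·2.000) / (-10) = -1.200
  q = (-5 - (-2)·1.300 - (4)·-0.250 - (4)·2.000) / (12) = -0.783
  r = (-6 - (2)·1.300 - (2)·-0.583 - (3)·2.000) / (-8) = 1.679
  s = (11 - (1)·1.300 - (1)·-0.583 - (-4)·-0.250) / (8) = 1.160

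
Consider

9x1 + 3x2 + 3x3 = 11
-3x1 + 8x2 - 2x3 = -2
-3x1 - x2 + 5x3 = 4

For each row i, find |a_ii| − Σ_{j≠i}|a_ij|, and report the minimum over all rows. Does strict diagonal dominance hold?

row 1: |9| − (3+3) = 3
row 2: |8| − (3+2) = 3
row 3: |5| − (3+1) = 1
minimum over rows = 1 → strictly diagonally dominant (convergence guaranteed)

1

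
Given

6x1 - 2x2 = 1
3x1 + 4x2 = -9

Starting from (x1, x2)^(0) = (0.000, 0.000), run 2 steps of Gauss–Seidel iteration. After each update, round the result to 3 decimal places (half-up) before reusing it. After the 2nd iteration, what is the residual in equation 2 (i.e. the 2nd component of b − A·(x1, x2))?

-0.001

Iteration 1:
  x1 = (1 - (-2)·0.000) / (6) = 0.167
  x2 = (-9 - (3)·0.167) / (4) = -2.375
Iteration 2:
  x1 = (1 - (-2)·-2.375) / (6) = -0.625
  x2 = (-9 - (3)·-0.625) / (4) = -1.781
Residual b − A·x = (1.188, -0.001)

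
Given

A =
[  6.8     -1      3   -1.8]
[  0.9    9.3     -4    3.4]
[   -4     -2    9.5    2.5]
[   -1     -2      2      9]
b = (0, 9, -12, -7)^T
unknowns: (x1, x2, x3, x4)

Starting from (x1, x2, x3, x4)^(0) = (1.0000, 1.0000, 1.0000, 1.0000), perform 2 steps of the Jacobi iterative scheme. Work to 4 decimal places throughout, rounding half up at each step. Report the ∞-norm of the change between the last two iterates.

0.3852

Iteration 1:
  x1 = (0 - (-1)·1.0000 - (3)·1.0000 - (-1.8)·1.0000) / (6.8) = -0.0294
  x2 = (9 - (0.9)·1.0000 - (-4)·1.0000 - (3.4)·1.0000) / (9.3) = 0.9355
  x3 = (-12 - (-4)·1.0000 - (-2)·1.0000 - (2.5)·1.0000) / (9.5) = -0.8947
  x4 = (-7 - (-1)·1.0000 - (-2)·1.0000 - (2)·1.0000) / (9) = -0.6667
Iteration 2:
  x1 = (0 - (-1)·0.9355 - (3)·-0.8947 - (-1.8)·-0.6667) / (6.8) = 0.3558
  x2 = (9 - (0.9)·-0.0294 - (-4)·-0.8947 - (3.4)·-0.6667) / (9.3) = 0.8295
  x3 = (-12 - (-4)·-0.0294 - (-2)·0.9355 - (2.5)·-0.6667) / (9.5) = -0.9031
  x4 = (-7 - (-1)·-0.0294 - (-2)·0.9355 - (2)·-0.8947) / (9) = -0.3743
Change: (0.3852, -0.1060, -0.0084, 0.2924) → max |·| = 0.3852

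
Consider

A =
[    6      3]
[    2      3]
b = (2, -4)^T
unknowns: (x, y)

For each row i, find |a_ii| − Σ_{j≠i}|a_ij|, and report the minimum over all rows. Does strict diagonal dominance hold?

row 1: |6| − (3) = 3
row 2: |3| − (2) = 1
minimum over rows = 1 → strictly diagonally dominant (convergence guaranteed)

1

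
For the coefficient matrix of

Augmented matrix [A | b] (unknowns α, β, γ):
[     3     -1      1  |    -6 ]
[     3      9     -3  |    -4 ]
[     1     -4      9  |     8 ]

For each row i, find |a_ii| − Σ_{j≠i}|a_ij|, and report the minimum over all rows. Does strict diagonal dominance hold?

row 1: |3| − (1+1) = 1
row 2: |9| − (3+3) = 3
row 3: |9| − (1+4) = 4
minimum over rows = 1 → strictly diagonally dominant (convergence guaranteed)

1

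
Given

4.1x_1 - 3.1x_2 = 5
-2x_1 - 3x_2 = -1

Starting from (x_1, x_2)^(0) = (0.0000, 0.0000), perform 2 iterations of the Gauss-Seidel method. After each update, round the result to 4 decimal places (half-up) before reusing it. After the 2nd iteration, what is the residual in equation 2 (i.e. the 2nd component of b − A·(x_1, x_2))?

Iteration 1:
  x_1 = (5 - (-3.1)·0.0000) / (4.1) = 1.2195
  x_2 = (-1 - (-2)·1.2195) / (-3) = -0.4797
Iteration 2:
  x_1 = (5 - (-3.1)·-0.4797) / (4.1) = 0.8568
  x_2 = (-1 - (-2)·0.8568) / (-3) = -0.2379
Residual b − A·x = (0.7496, -0.0001)

-0.0001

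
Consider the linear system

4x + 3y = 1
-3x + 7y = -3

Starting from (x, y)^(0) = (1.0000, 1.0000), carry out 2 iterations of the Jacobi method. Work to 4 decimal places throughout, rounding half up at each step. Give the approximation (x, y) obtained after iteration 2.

(0.2500, -0.6429)

Iteration 1:
  x = (1 - (3)·1.0000) / (4) = -0.5000
  y = (-3 - (-3)·1.0000) / (7) = 0.0000
Iteration 2:
  x = (1 - (3)·0.0000) / (4) = 0.2500
  y = (-3 - (-3)·-0.5000) / (7) = -0.6429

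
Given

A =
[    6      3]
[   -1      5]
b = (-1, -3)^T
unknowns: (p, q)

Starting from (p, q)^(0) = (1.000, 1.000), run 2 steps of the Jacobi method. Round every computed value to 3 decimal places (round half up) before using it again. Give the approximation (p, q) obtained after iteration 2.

Iteration 1:
  p = (-1 - (3)·1.000) / (6) = -0.667
  q = (-3 - (-1)·1.000) / (5) = -0.400
Iteration 2:
  p = (-1 - (3)·-0.400) / (6) = 0.033
  q = (-3 - (-1)·-0.667) / (5) = -0.733

(0.033, -0.733)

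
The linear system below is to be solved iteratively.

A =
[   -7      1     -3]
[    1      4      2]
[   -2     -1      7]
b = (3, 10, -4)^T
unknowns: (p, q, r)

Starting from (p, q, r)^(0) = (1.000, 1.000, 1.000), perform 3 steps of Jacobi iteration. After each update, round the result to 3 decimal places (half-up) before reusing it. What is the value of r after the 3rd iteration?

Iteration 1:
  p = (3 - (1)·1.000 - (-3)·1.000) / (-7) = -0.714
  q = (10 - (1)·1.000 - (2)·1.000) / (4) = 1.750
  r = (-4 - (-2)·1.000 - (-1)·1.000) / (7) = -0.143
Iteration 2:
  p = (3 - (1)·1.750 - (-3)·-0.143) / (-7) = -0.117
  q = (10 - (1)·-0.714 - (2)·-0.143) / (4) = 2.750
  r = (-4 - (-2)·-0.714 - (-1)·1.750) / (7) = -0.525
Iteration 3:
  p = (3 - (1)·2.750 - (-3)·-0.525) / (-7) = 0.189
  q = (10 - (1)·-0.117 - (2)·-0.525) / (4) = 2.792
  r = (-4 - (-2)·-0.117 - (-1)·2.750) / (7) = -0.212

-0.212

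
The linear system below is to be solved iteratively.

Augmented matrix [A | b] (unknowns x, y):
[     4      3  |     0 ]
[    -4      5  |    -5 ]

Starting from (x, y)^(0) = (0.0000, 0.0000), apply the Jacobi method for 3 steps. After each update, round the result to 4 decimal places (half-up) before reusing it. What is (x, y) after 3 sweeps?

(0.7500, -0.4000)

Iteration 1:
  x = (0 - (3)·0.0000) / (4) = 0.0000
  y = (-5 - (-4)·0.0000) / (5) = -1.0000
Iteration 2:
  x = (0 - (3)·-1.0000) / (4) = 0.7500
  y = (-5 - (-4)·0.0000) / (5) = -1.0000
Iteration 3:
  x = (0 - (3)·-1.0000) / (4) = 0.7500
  y = (-5 - (-4)·0.7500) / (5) = -0.4000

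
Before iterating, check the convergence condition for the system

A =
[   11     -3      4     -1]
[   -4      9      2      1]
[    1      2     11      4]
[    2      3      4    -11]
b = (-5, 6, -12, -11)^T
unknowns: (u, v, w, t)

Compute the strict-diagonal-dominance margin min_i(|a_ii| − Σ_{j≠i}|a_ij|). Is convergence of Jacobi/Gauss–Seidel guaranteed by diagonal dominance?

2

row 1: |11| − (3+4+1) = 3
row 2: |9| − (4+2+1) = 2
row 3: |11| − (1+2+4) = 4
row 4: |-11| − (2+3+4) = 2
minimum over rows = 2 → strictly diagonally dominant (convergence guaranteed)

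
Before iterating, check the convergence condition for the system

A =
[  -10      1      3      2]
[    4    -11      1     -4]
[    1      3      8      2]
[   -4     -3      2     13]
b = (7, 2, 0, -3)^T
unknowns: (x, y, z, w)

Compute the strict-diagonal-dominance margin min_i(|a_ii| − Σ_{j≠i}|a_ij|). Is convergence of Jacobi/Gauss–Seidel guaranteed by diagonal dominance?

2

row 1: |-10| − (1+3+2) = 4
row 2: |-11| − (4+1+4) = 2
row 3: |8| − (1+3+2) = 2
row 4: |13| − (4+3+2) = 4
minimum over rows = 2 → strictly diagonally dominant (convergence guaranteed)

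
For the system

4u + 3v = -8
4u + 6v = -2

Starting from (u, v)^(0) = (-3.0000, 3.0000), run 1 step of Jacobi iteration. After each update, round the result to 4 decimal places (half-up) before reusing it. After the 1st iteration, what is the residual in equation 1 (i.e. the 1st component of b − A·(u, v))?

3.9999

Iteration 1:
  u = (-8 - (3)·3.0000) / (4) = -4.2500
  v = (-2 - (4)·-3.0000) / (6) = 1.6667
Residual b − A·x = (3.9999, 4.9998)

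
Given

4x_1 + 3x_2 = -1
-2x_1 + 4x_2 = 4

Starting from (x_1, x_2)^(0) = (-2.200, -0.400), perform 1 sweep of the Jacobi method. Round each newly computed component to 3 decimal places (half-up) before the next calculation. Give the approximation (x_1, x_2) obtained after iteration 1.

Iteration 1:
  x_1 = (-1 - (3)·-0.400) / (4) = 0.050
  x_2 = (4 - (-2)·-2.200) / (4) = -0.100

(0.050, -0.100)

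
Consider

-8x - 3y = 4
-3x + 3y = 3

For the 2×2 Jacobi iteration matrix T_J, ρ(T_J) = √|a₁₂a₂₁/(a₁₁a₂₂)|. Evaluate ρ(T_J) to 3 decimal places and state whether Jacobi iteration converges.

0.612

a₁₂a₂₁/(a₁₁a₂₂) = (-3)·(-3) / ((-8)·(3)) = -0.375000
ρ = √|-0.375000| = √0.375000 = 0.612
ρ < 1, so Jacobi converges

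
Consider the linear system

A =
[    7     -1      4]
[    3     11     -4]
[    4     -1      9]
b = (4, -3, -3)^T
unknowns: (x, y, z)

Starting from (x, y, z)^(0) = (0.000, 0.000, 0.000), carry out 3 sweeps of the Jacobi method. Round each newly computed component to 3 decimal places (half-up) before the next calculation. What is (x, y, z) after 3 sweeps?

(0.845, -0.694, -0.716)

Iteration 1:
  x = (4 - (-1)·0.000 - (4)·0.000) / (7) = 0.571
  y = (-3 - (3)·0.000 - (-4)·0.000) / (11) = -0.273
  z = (-3 - (4)·0.000 - (-1)·0.000) / (9) = -0.333
Iteration 2:
  x = (4 - (-1)·-0.273 - (4)·-0.333) / (7) = 0.723
  y = (-3 - (3)·0.571 - (-4)·-0.333) / (11) = -0.550
  z = (-3 - (4)·0.571 - (-1)·-0.273) / (9) = -0.617
Iteration 3:
  x = (4 - (-1)·-0.550 - (4)·-0.617) / (7) = 0.845
  y = (-3 - (3)·0.723 - (-4)·-0.617) / (11) = -0.694
  z = (-3 - (4)·0.723 - (-1)·-0.550) / (9) = -0.716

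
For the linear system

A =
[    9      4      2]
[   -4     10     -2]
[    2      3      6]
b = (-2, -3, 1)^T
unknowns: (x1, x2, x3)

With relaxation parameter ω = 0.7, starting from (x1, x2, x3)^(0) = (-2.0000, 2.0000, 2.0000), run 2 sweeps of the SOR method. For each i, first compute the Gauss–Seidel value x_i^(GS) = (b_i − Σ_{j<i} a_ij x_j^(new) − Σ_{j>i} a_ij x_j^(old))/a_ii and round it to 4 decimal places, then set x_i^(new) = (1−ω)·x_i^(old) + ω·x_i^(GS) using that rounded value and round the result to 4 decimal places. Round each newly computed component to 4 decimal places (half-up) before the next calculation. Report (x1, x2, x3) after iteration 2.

(-0.8856, -0.2530, 0.7244)

Iteration 1:
  x1: GS value = (-2 - (4)·2.0000 - (2)·2.0000) / (9) = -1.5556;  x1 ← (1−ω)·-2.0000 + ω·-1.5556 = -1.6889
  x2: GS value = (-3 - (-4)·-1.6889 - (-2)·2.0000) / (10) = -0.5756;  x2 ← (1−ω)·2.0000 + ω·-0.5756 = 0.1971
  x3: GS value = (1 - (2)·-1.6889 - (3)·0.1971) / (6) = 0.6311;  x3 ← (1−ω)·2.0000 + ω·0.6311 = 1.0418
Iteration 2:
  x1: GS value = (-2 - (4)·0.1971 - (2)·1.0418) / (9) = -0.5413;  x1 ← (1−ω)·-1.6889 + ω·-0.5413 = -0.8856
  x2: GS value = (-3 - (-4)·-0.8856 - (-2)·1.0418) / (10) = -0.4459;  x2 ← (1−ω)·0.1971 + ω·-0.4459 = -0.2530
  x3: GS value = (1 - (2)·-0.8856 - (3)·-0.2530) / (6) = 0.5884;  x3 ← (1−ω)·1.0418 + ω·0.5884 = 0.7244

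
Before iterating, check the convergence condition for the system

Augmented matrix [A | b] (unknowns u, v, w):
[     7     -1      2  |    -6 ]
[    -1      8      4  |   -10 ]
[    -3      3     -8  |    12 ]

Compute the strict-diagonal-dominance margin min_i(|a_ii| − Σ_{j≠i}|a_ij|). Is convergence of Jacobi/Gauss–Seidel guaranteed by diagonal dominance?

row 1: |7| − (1+2) = 4
row 2: |8| − (1+4) = 3
row 3: |-8| − (3+3) = 2
minimum over rows = 2 → strictly diagonally dominant (convergence guaranteed)

2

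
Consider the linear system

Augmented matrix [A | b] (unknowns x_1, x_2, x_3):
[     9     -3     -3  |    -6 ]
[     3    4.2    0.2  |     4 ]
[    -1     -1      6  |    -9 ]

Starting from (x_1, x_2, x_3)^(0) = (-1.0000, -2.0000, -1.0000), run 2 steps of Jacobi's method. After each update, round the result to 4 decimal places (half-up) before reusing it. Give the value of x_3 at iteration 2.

Iteration 1:
  x_1 = (-6 - (-3)·-2.0000 - (-3)·-1.0000) / (9) = -1.6667
  x_2 = (4 - (3)·-1.0000 - (0.2)·-1.0000) / (4.2) = 1.7143
  x_3 = (-9 - (-1)·-1.0000 - (-1)·-2.0000) / (6) = -2.0000
Iteration 2:
  x_1 = (-6 - (-3)·1.7143 - (-3)·-2.0000) / (9) = -0.7619
  x_2 = (4 - (3)·-1.6667 - (0.2)·-2.0000) / (4.2) = 2.2381
  x_3 = (-9 - (-1)·-1.6667 - (-1)·1.7143) / (6) = -1.4921

-1.4921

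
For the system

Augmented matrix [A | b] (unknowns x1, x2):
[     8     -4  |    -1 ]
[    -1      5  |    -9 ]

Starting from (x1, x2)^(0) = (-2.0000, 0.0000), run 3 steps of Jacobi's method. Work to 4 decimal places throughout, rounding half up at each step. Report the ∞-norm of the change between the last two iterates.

0.2200

Iteration 1:
  x1 = (-1 - (-4)·0.0000) / (8) = -0.1250
  x2 = (-9 - (-1)·-2.0000) / (5) = -2.2000
Iteration 2:
  x1 = (-1 - (-4)·-2.2000) / (8) = -1.2250
  x2 = (-9 - (-1)·-0.1250) / (5) = -1.8250
Iteration 3:
  x1 = (-1 - (-4)·-1.8250) / (8) = -1.0375
  x2 = (-9 - (-1)·-1.2250) / (5) = -2.0450
Change: (0.1875, -0.2200) → max |·| = 0.2200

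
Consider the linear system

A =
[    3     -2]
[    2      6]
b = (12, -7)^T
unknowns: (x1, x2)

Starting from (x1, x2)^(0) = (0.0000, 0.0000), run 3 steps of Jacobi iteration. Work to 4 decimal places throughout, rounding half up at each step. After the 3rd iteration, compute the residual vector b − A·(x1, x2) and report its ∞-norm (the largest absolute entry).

1.7776

Iteration 1:
  x1 = (12 - (-2)·0.0000) / (3) = 4.0000
  x2 = (-7 - (2)·0.0000) / (6) = -1.1667
Iteration 2:
  x1 = (12 - (-2)·-1.1667) / (3) = 3.2222
  x2 = (-7 - (2)·4.0000) / (6) = -2.5000
Iteration 3:
  x1 = (12 - (-2)·-2.5000) / (3) = 2.3333
  x2 = (-7 - (2)·3.2222) / (6) = -2.2407
Residual b − A·x = (0.5187, 1.7776); ∞-norm = 1.7776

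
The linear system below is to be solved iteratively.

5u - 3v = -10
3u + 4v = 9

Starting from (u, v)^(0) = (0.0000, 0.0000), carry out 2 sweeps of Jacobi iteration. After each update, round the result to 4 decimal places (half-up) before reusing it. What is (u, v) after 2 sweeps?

Iteration 1:
  u = (-10 - (-3)·0.0000) / (5) = -2.0000
  v = (9 - (3)·0.0000) / (4) = 2.2500
Iteration 2:
  u = (-10 - (-3)·2.2500) / (5) = -0.6500
  v = (9 - (3)·-2.0000) / (4) = 3.7500

(-0.6500, 3.7500)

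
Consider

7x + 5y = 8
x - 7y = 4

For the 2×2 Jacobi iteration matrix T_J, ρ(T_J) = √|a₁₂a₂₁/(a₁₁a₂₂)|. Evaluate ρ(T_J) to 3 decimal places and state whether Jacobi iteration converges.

0.319

a₁₂a₂₁/(a₁₁a₂₂) = (5)·(1) / ((7)·(-7)) = -0.102041
ρ = √|-0.102041| = √0.102041 = 0.319
ρ < 1, so Jacobi converges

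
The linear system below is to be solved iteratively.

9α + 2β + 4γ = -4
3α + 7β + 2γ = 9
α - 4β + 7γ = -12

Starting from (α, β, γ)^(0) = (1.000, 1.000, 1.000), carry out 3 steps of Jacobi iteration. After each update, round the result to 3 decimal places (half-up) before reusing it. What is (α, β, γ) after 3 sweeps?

Iteration 1:
  α = (-4 - (2)·1.000 - (4)·1.000) / (9) = -1.111
  β = (9 - (3)·1.000 - (2)·1.000) / (7) = 0.571
  γ = (-12 - (1)·1.000 - (-4)·1.000) / (7) = -1.286
Iteration 2:
  α = (-4 - (2)·0.571 - (4)·-1.286) / (9) = 0.000
  β = (9 - (3)·-1.111 - (2)·-1.286) / (7) = 2.129
  γ = (-12 - (1)·-1.111 - (-4)·0.571) / (7) = -1.229
Iteration 3:
  α = (-4 - (2)·2.129 - (4)·-1.229) / (9) = -0.371
  β = (9 - (3)·0.000 - (2)·-1.229) / (7) = 1.637
  γ = (-12 - (1)·0.000 - (-4)·2.129) / (7) = -0.498

(-0.371, 1.637, -0.498)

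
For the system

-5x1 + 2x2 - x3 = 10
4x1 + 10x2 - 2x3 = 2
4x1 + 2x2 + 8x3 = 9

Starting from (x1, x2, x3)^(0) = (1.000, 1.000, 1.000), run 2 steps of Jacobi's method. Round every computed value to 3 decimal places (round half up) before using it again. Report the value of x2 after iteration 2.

Iteration 1:
  x1 = (10 - (2)·1.000 - (-1)·1.000) / (-5) = -1.800
  x2 = (2 - (4)·1.000 - (-2)·1.000) / (10) = 0.000
  x3 = (9 - (4)·1.000 - (2)·1.000) / (8) = 0.375
Iteration 2:
  x1 = (10 - (2)·0.000 - (-1)·0.375) / (-5) = -2.075
  x2 = (2 - (4)·-1.800 - (-2)·0.375) / (10) = 0.995
  x3 = (9 - (4)·-1.800 - (2)·0.000) / (8) = 2.025

0.995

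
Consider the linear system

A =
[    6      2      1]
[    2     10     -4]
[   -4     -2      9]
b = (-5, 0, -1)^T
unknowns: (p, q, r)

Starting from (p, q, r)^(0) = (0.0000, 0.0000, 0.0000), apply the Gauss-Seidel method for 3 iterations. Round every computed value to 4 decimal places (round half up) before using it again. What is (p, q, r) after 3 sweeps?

(-0.7490, -0.0408, -0.4531)

Iteration 1:
  p = (-5 - (2)·0.0000 - (1)·0.0000) / (6) = -0.8333
  q = (0 - (2)·-0.8333 - (-4)·0.0000) / (10) = 0.1667
  r = (-1 - (-4)·-0.8333 - (-2)·0.1667) / (9) = -0.4444
Iteration 2:
  p = (-5 - (2)·0.1667 - (1)·-0.4444) / (6) = -0.8148
  q = (0 - (2)·-0.8148 - (-4)·-0.4444) / (10) = -0.0148
  r = (-1 - (-4)·-0.8148 - (-2)·-0.0148) / (9) = -0.4765
Iteration 3:
  p = (-5 - (2)·-0.0148 - (1)·-0.4765) / (6) = -0.7490
  q = (0 - (2)·-0.7490 - (-4)·-0.4765) / (10) = -0.0408
  r = (-1 - (-4)·-0.7490 - (-2)·-0.0408) / (9) = -0.4531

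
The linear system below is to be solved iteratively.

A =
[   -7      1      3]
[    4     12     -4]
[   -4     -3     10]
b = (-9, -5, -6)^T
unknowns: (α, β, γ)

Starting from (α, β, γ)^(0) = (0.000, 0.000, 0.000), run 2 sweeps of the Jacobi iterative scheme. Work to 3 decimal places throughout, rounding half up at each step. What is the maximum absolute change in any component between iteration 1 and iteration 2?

Iteration 1:
  α = (-9 - (1)·0.000 - (3)·0.000) / (-7) = 1.286
  β = (-5 - (4)·0.000 - (-4)·0.000) / (12) = -0.417
  γ = (-6 - (-4)·0.000 - (-3)·0.000) / (10) = -0.600
Iteration 2:
  α = (-9 - (1)·-0.417 - (3)·-0.600) / (-7) = 0.969
  β = (-5 - (4)·1.286 - (-4)·-0.600) / (12) = -1.045
  γ = (-6 - (-4)·1.286 - (-3)·-0.417) / (10) = -0.211
Change: (-0.317, -0.628, 0.389) → max |·| = 0.628

0.628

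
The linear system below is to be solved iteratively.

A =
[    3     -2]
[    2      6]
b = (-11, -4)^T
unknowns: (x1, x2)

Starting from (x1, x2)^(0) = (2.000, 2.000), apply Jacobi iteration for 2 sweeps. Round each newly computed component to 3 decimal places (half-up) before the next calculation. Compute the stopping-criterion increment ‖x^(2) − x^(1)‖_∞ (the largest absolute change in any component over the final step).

2.222

Iteration 1:
  x1 = (-11 - (-2)·2.000) / (3) = -2.333
  x2 = (-4 - (2)·2.000) / (6) = -1.333
Iteration 2:
  x1 = (-11 - (-2)·-1.333) / (3) = -4.555
  x2 = (-4 - (2)·-2.333) / (6) = 0.111
Change: (-2.222, 1.444) → max |·| = 2.222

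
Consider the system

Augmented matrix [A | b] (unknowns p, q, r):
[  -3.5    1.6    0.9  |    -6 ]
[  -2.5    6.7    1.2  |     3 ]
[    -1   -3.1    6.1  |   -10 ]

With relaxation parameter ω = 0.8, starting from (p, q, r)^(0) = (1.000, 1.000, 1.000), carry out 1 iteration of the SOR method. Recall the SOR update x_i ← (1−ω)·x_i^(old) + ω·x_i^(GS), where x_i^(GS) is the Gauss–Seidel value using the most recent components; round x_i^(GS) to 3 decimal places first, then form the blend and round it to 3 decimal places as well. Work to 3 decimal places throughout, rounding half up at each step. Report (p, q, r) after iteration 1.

Iteration 1:
  p: GS value = (-6 - (1.6)·1.000 - (0.9)·1.000) / (-3.5) = 2.429;  p ← (1−ω)·1.000 + ω·2.429 = 2.143
  q: GS value = (3 - (-2.5)·2.143 - (1.2)·1.000) / (6.7) = 1.068;  q ← (1−ω)·1.000 + ω·1.068 = 1.054
  r: GS value = (-10 - (-1)·2.143 - (-3.1)·1.054) / (6.1) = -0.752;  r ← (1−ω)·1.000 + ω·-0.752 = -0.402

(2.143, 1.054, -0.402)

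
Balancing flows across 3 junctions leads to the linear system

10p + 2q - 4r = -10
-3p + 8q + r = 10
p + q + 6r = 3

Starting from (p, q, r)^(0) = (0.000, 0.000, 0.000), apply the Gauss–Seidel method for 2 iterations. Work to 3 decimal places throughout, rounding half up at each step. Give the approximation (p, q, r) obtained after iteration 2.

Iteration 1:
  p = (-10 - (2)·0.000 - (-4)·0.000) / (10) = -1.000
  q = (10 - (-3)·-1.000 - (1)·0.000) / (8) = 0.875
  r = (3 - (1)·-1.000 - (1)·0.875) / (6) = 0.521
Iteration 2:
  p = (-10 - (2)·0.875 - (-4)·0.521) / (10) = -0.967
  q = (10 - (-3)·-0.967 - (1)·0.521) / (8) = 0.822
  r = (3 - (1)·-0.967 - (1)·0.822) / (6) = 0.524

(-0.967, 0.822, 0.524)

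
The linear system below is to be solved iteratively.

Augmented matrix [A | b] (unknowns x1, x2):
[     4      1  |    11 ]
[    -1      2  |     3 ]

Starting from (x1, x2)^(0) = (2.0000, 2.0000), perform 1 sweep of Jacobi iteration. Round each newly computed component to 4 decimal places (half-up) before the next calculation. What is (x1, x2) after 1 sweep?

Iteration 1:
  x1 = (11 - (1)·2.0000) / (4) = 2.2500
  x2 = (3 - (-1)·2.0000) / (2) = 2.5000

(2.2500, 2.5000)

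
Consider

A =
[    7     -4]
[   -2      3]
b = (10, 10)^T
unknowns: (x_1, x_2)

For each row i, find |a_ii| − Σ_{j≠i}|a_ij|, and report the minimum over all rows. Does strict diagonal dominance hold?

row 1: |7| − (4) = 3
row 2: |3| − (2) = 1
minimum over rows = 1 → strictly diagonally dominant (convergence guaranteed)

1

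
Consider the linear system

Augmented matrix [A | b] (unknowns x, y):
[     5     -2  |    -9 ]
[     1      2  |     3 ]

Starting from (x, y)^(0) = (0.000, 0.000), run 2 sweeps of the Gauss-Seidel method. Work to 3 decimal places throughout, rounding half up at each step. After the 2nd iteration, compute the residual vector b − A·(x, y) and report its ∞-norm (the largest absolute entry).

0.960

Iteration 1:
  x = (-9 - (-2)·0.000) / (5) = -1.800
  y = (3 - (1)·-1.800) / (2) = 2.400
Iteration 2:
  x = (-9 - (-2)·2.400) / (5) = -0.840
  y = (3 - (1)·-0.840) / (2) = 1.920
Residual b − A·x = (-0.960, 0.000); ∞-norm = 0.960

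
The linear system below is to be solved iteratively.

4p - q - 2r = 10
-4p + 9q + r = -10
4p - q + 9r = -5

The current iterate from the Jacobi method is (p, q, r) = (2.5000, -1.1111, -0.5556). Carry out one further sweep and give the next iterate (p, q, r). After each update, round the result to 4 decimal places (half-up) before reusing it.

One sweep:
  p = (10 - (-1)·-1.1111 - (-2)·-0.5556) / (4) = 1.9444
  q = (-10 - (-4)·2.5000 - (1)·-0.5556) / (9) = 0.0617
  r = (-5 - (4)·2.5000 - (-1)·-1.1111) / (9) = -1.7901

(1.9444, 0.0617, -1.7901)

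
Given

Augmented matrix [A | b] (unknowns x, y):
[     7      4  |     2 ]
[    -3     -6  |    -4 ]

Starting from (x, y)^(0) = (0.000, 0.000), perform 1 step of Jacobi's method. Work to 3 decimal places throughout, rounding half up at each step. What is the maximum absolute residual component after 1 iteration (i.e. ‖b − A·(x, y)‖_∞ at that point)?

Iteration 1:
  x = (2 - (4)·0.000) / (7) = 0.286
  y = (-4 - (-3)·0.000) / (-6) = 0.667
Residual b − A·x = (-2.670, 0.860); ∞-norm = 2.670

2.670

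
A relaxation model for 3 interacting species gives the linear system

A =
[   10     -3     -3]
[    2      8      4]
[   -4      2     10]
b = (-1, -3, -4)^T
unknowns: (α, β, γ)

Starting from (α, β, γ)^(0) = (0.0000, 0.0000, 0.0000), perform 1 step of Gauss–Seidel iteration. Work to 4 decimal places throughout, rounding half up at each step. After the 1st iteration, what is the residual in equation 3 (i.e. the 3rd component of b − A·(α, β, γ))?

0.0000

Iteration 1:
  α = (-1 - (-3)·0.0000 - (-3)·0.0000) / (10) = -0.1000
  β = (-3 - (2)·-0.1000 - (4)·0.0000) / (8) = -0.3500
  γ = (-4 - (-4)·-0.1000 - (2)·-0.3500) / (10) = -0.3700
Residual b − A·x = (-2.1600, 1.4800, 0.0000)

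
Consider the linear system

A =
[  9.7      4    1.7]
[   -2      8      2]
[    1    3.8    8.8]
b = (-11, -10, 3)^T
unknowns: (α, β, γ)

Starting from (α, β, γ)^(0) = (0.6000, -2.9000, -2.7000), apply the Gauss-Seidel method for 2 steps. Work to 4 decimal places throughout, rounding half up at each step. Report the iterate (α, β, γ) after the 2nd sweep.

Iteration 1:
  α = (-11 - (4)·-2.9000 - (1.7)·-2.7000) / (9.7) = 0.5351
  β = (-10 - (-2)·0.5351 - (2)·-2.7000) / (8) = -0.4412
  γ = (3 - (1)·0.5351 - (3.8)·-0.4412) / (8.8) = 0.4706
Iteration 2:
  α = (-11 - (4)·-0.4412 - (1.7)·0.4706) / (9.7) = -1.0346
  β = (-10 - (-2)·-1.0346 - (2)·0.4706) / (8) = -1.6263
  γ = (3 - (1)·-1.0346 - (3.8)·-1.6263) / (8.8) = 1.1607

(-1.0346, -1.6263, 1.1607)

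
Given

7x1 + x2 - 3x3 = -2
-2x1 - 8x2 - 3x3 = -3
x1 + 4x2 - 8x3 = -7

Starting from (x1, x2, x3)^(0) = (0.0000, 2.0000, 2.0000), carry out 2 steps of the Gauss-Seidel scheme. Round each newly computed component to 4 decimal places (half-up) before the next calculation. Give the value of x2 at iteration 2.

Iteration 1:
  x1 = (-2 - (1)·2.0000 - (-3)·2.0000) / (7) = 0.2857
  x2 = (-3 - (-2)·0.2857 - (-3)·2.0000) / (-8) = -0.4464
  x3 = (-7 - (1)·0.2857 - (4)·-0.4464) / (-8) = 0.6875
Iteration 2:
  x1 = (-2 - (1)·-0.4464 - (-3)·0.6875) / (7) = 0.0727
  x2 = (-3 - (-2)·0.0727 - (-3)·0.6875) / (-8) = 0.0990
  x3 = (-7 - (1)·0.0727 - (4)·0.0990) / (-8) = 0.9336

0.0990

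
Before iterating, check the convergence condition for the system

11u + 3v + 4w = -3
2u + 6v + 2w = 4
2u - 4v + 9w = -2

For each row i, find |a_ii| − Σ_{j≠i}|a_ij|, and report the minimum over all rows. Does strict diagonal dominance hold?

row 1: |11| − (3+4) = 4
row 2: |6| − (2+2) = 2
row 3: |9| − (2+4) = 3
minimum over rows = 2 → strictly diagonally dominant (convergence guaranteed)

2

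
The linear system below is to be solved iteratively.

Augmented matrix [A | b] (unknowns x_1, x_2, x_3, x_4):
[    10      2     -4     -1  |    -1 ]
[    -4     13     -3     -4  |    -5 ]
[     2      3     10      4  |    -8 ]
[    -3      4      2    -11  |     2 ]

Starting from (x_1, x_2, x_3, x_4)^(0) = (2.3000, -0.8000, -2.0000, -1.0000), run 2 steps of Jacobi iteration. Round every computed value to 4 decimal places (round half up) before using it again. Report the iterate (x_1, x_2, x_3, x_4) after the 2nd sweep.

(-0.4051, -1.2365, 0.0873, -0.2277)

Iteration 1:
  x_1 = (-1 - (2)·-0.8000 - (-4)·-2.0000 - (-1)·-1.0000) / (10) = -0.8400
  x_2 = (-5 - (-4)·2.3000 - (-3)·-2.0000 - (-4)·-1.0000) / (13) = -0.4462
  x_3 = (-8 - (2)·2.3000 - (3)·-0.8000 - (4)·-1.0000) / (10) = -0.6200
  x_4 = (2 - (-3)·2.3000 - (4)·-0.8000 - (2)·-2.0000) / (-11) = -1.4636
Iteration 2:
  x_1 = (-1 - (2)·-0.4462 - (-4)·-0.6200 - (-1)·-1.4636) / (10) = -0.4051
  x_2 = (-5 - (-4)·-0.8400 - (-3)·-0.6200 - (-4)·-1.4636) / (13) = -1.2365
  x_3 = (-8 - (2)·-0.8400 - (3)·-0.4462 - (4)·-1.4636) / (10) = 0.0873
  x_4 = (2 - (-3)·-0.8400 - (4)·-0.4462 - (2)·-0.6200) / (-11) = -0.2277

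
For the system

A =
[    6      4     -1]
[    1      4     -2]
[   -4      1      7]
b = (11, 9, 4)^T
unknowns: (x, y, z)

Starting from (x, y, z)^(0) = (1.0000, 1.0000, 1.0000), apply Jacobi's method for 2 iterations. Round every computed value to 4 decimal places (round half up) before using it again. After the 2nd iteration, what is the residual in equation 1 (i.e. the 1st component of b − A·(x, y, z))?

0.3096

Iteration 1:
  x = (11 - (4)·1.0000 - (-1)·1.0000) / (6) = 1.3333
  y = (9 - (1)·1.0000 - (-2)·1.0000) / (4) = 2.5000
  z = (4 - (-4)·1.0000 - (1)·1.0000) / (7) = 1.0000
Iteration 2:
  x = (11 - (4)·2.5000 - (-1)·1.0000) / (6) = 0.3333
  y = (9 - (1)·1.3333 - (-2)·1.0000) / (4) = 2.4167
  z = (4 - (-4)·1.3333 - (1)·2.5000) / (7) = 0.9762
Residual b − A·x = (0.3096, 0.9523, -3.9169)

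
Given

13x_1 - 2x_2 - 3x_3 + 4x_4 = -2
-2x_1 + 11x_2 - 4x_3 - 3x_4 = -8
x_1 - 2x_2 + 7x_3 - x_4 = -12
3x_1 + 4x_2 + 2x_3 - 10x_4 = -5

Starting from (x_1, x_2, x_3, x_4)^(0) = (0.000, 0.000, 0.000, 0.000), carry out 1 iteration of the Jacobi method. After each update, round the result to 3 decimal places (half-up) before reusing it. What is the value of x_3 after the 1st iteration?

-1.714

Iteration 1:
  x_1 = (-2 - (-2)·0.000 - (-3)·0.000 - (4)·0.000) / (13) = -0.154
  x_2 = (-8 - (-2)·0.000 - (-4)·0.000 - (-3)·0.000) / (11) = -0.727
  x_3 = (-12 - (1)·0.000 - (-2)·0.000 - (-1)·0.000) / (7) = -1.714
  x_4 = (-5 - (3)·0.000 - (4)·0.000 - (2)·0.000) / (-10) = 0.500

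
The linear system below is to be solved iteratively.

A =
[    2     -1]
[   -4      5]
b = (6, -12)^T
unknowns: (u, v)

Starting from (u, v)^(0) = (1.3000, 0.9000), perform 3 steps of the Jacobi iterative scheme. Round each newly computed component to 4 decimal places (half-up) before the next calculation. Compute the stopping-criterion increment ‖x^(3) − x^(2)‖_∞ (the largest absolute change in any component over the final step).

Iteration 1:
  u = (6 - (-1)·0.9000) / (2) = 3.4500
  v = (-12 - (-4)·1.3000) / (5) = -1.3600
Iteration 2:
  u = (6 - (-1)·-1.3600) / (2) = 2.3200
  v = (-12 - (-4)·3.4500) / (5) = 0.3600
Iteration 3:
  u = (6 - (-1)·0.3600) / (2) = 3.1800
  v = (-12 - (-4)·2.3200) / (5) = -0.5440
Change: (0.8600, -0.9040) → max |·| = 0.9040

0.9040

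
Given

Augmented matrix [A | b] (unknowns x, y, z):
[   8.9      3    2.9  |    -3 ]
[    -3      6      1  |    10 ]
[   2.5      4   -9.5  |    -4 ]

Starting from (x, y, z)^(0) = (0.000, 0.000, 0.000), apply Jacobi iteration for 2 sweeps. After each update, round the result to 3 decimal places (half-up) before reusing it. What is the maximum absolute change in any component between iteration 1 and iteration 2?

0.699

Iteration 1:
  x = (-3 - (3)·0.000 - (2.9)·0.000) / (8.9) = -0.337
  y = (10 - (-3)·0.000 - (1)·0.000) / (6) = 1.667
  z = (-4 - (2.5)·0.000 - (4)·0.000) / (-9.5) = 0.421
Iteration 2:
  x = (-3 - (3)·1.667 - (2.9)·0.421) / (8.9) = -1.036
  y = (10 - (-3)·-0.337 - (1)·0.421) / (6) = 1.428
  z = (-4 - (2.5)·-0.337 - (4)·1.667) / (-9.5) = 1.034
Change: (-0.699, -0.239, 0.613) → max |·| = 0.699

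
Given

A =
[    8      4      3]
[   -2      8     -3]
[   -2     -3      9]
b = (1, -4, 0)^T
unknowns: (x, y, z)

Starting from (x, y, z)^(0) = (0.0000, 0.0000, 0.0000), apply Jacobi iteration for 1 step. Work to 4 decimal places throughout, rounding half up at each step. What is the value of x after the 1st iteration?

Iteration 1:
  x = (1 - (4)·0.0000 - (3)·0.0000) / (8) = 0.1250
  y = (-4 - (-2)·0.0000 - (-3)·0.0000) / (8) = -0.5000
  z = (0 - (-2)·0.0000 - (-3)·0.0000) / (9) = 0.0000

0.1250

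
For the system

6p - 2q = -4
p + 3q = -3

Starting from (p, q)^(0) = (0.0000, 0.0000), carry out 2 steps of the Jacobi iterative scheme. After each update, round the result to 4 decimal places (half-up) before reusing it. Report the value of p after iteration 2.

-1.0000

Iteration 1:
  p = (-4 - (-2)·0.0000) / (6) = -0.6667
  q = (-3 - (1)·0.0000) / (3) = -1.0000
Iteration 2:
  p = (-4 - (-2)·-1.0000) / (6) = -1.0000
  q = (-3 - (1)·-0.6667) / (3) = -0.7778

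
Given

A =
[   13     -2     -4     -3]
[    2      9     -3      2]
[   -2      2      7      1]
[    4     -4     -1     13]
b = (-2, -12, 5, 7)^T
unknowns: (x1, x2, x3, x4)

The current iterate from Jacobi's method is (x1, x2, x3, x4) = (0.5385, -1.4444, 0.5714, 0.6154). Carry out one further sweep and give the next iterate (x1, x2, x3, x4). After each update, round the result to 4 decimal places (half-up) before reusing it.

(-0.0582, -1.3993, 1.1929, -0.0277)

One sweep:
  x1 = (-2 - (-2)·-1.4444 - (-4)·0.5714 - (-3)·0.6154) / (13) = -0.0582
  x2 = (-12 - (2)·0.5385 - (-3)·0.5714 - (2)·0.6154) / (9) = -1.3993
  x3 = (5 - (-2)·0.5385 - (2)·-1.4444 - (1)·0.6154) / (7) = 1.1929
  x4 = (7 - (4)·0.5385 - (-4)·-1.4444 - (-1)·0.5714) / (13) = -0.0277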